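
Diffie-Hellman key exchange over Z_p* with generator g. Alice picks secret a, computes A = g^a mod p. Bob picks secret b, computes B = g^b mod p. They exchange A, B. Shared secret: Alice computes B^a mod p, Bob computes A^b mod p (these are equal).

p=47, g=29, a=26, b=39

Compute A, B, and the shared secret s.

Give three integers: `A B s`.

Answer: 4 39 42

Derivation:
A = 29^26 mod 47  (bits of 26 = 11010)
  bit 0 = 1: r = r^2 * 29 mod 47 = 1^2 * 29 = 1*29 = 29
  bit 1 = 1: r = r^2 * 29 mod 47 = 29^2 * 29 = 42*29 = 43
  bit 2 = 0: r = r^2 mod 47 = 43^2 = 16
  bit 3 = 1: r = r^2 * 29 mod 47 = 16^2 * 29 = 21*29 = 45
  bit 4 = 0: r = r^2 mod 47 = 45^2 = 4
  -> A = 4
B = 29^39 mod 47  (bits of 39 = 100111)
  bit 0 = 1: r = r^2 * 29 mod 47 = 1^2 * 29 = 1*29 = 29
  bit 1 = 0: r = r^2 mod 47 = 29^2 = 42
  bit 2 = 0: r = r^2 mod 47 = 42^2 = 25
  bit 3 = 1: r = r^2 * 29 mod 47 = 25^2 * 29 = 14*29 = 30
  bit 4 = 1: r = r^2 * 29 mod 47 = 30^2 * 29 = 7*29 = 15
  bit 5 = 1: r = r^2 * 29 mod 47 = 15^2 * 29 = 37*29 = 39
  -> B = 39
s = B^a = 39^26 mod 47  (bits of 26 = 11010)
  bit 0 = 1: r = r^2 * 39 mod 47 = 1^2 * 39 = 1*39 = 39
  bit 1 = 1: r = r^2 * 39 mod 47 = 39^2 * 39 = 17*39 = 5
  bit 2 = 0: r = r^2 mod 47 = 5^2 = 25
  bit 3 = 1: r = r^2 * 39 mod 47 = 25^2 * 39 = 14*39 = 29
  bit 4 = 0: r = r^2 mod 47 = 29^2 = 42
  -> s = B^a = 42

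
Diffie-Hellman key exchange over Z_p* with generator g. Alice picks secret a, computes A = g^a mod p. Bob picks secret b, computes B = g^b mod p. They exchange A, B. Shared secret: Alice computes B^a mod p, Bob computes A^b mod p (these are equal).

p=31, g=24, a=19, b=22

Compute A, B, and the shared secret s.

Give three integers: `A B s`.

A = 24^19 mod 31  (bits of 19 = 10011)
  bit 0 = 1: r = r^2 * 24 mod 31 = 1^2 * 24 = 1*24 = 24
  bit 1 = 0: r = r^2 mod 31 = 24^2 = 18
  bit 2 = 0: r = r^2 mod 31 = 18^2 = 14
  bit 3 = 1: r = r^2 * 24 mod 31 = 14^2 * 24 = 10*24 = 23
  bit 4 = 1: r = r^2 * 24 mod 31 = 23^2 * 24 = 2*24 = 17
  -> A = 17
B = 24^22 mod 31  (bits of 22 = 10110)
  bit 0 = 1: r = r^2 * 24 mod 31 = 1^2 * 24 = 1*24 = 24
  bit 1 = 0: r = r^2 mod 31 = 24^2 = 18
  bit 2 = 1: r = r^2 * 24 mod 31 = 18^2 * 24 = 14*24 = 26
  bit 3 = 1: r = r^2 * 24 mod 31 = 26^2 * 24 = 25*24 = 11
  bit 4 = 0: r = r^2 mod 31 = 11^2 = 28
  -> B = 28
s = B^a = 28^19 mod 31  (bits of 19 = 10011)
  bit 0 = 1: r = r^2 * 28 mod 31 = 1^2 * 28 = 1*28 = 28
  bit 1 = 0: r = r^2 mod 31 = 28^2 = 9
  bit 2 = 0: r = r^2 mod 31 = 9^2 = 19
  bit 3 = 1: r = r^2 * 28 mod 31 = 19^2 * 28 = 20*28 = 2
  bit 4 = 1: r = r^2 * 28 mod 31 = 2^2 * 28 = 4*28 = 19
  -> s = B^a = 19

Answer: 17 28 19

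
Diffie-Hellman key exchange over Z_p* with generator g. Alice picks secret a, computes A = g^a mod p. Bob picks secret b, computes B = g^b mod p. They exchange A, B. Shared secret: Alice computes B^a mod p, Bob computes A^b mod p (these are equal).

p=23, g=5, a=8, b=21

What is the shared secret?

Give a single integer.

A = 5^8 mod 23  (bits of 8 = 1000)
  bit 0 = 1: r = r^2 * 5 mod 23 = 1^2 * 5 = 1*5 = 5
  bit 1 = 0: r = r^2 mod 23 = 5^2 = 2
  bit 2 = 0: r = r^2 mod 23 = 2^2 = 4
  bit 3 = 0: r = r^2 mod 23 = 4^2 = 16
  -> A = 16
B = 5^21 mod 23  (bits of 21 = 10101)
  bit 0 = 1: r = r^2 * 5 mod 23 = 1^2 * 5 = 1*5 = 5
  bit 1 = 0: r = r^2 mod 23 = 5^2 = 2
  bit 2 = 1: r = r^2 * 5 mod 23 = 2^2 * 5 = 4*5 = 20
  bit 3 = 0: r = r^2 mod 23 = 20^2 = 9
  bit 4 = 1: r = r^2 * 5 mod 23 = 9^2 * 5 = 12*5 = 14
  -> B = 14
s = B^a = 14^8 mod 23  (bits of 8 = 1000)
  bit 0 = 1: r = r^2 * 14 mod 23 = 1^2 * 14 = 1*14 = 14
  bit 1 = 0: r = r^2 mod 23 = 14^2 = 12
  bit 2 = 0: r = r^2 mod 23 = 12^2 = 6
  bit 3 = 0: r = r^2 mod 23 = 6^2 = 13
  -> s = B^a = 13

Answer: 13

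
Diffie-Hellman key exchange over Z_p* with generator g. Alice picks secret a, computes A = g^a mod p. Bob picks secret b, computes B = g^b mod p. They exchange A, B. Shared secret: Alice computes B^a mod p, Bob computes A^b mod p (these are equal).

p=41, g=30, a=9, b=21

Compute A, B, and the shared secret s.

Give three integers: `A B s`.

A = 30^9 mod 41  (bits of 9 = 1001)
  bit 0 = 1: r = r^2 * 30 mod 41 = 1^2 * 30 = 1*30 = 30
  bit 1 = 0: r = r^2 mod 41 = 30^2 = 39
  bit 2 = 0: r = r^2 mod 41 = 39^2 = 4
  bit 3 = 1: r = r^2 * 30 mod 41 = 4^2 * 30 = 16*30 = 29
  -> A = 29
B = 30^21 mod 41  (bits of 21 = 10101)
  bit 0 = 1: r = r^2 * 30 mod 41 = 1^2 * 30 = 1*30 = 30
  bit 1 = 0: r = r^2 mod 41 = 30^2 = 39
  bit 2 = 1: r = r^2 * 30 mod 41 = 39^2 * 30 = 4*30 = 38
  bit 3 = 0: r = r^2 mod 41 = 38^2 = 9
  bit 4 = 1: r = r^2 * 30 mod 41 = 9^2 * 30 = 40*30 = 11
  -> B = 11
s = B^a = 11^9 mod 41  (bits of 9 = 1001)
  bit 0 = 1: r = r^2 * 11 mod 41 = 1^2 * 11 = 1*11 = 11
  bit 1 = 0: r = r^2 mod 41 = 11^2 = 39
  bit 2 = 0: r = r^2 mod 41 = 39^2 = 4
  bit 3 = 1: r = r^2 * 11 mod 41 = 4^2 * 11 = 16*11 = 12
  -> s = B^a = 12

Answer: 29 11 12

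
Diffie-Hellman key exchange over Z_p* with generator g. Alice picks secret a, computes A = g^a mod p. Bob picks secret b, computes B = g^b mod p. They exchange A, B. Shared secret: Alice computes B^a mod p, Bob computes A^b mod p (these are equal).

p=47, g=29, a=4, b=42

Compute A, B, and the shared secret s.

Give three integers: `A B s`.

Answer: 25 32 6

Derivation:
A = 29^4 mod 47  (bits of 4 = 100)
  bit 0 = 1: r = r^2 * 29 mod 47 = 1^2 * 29 = 1*29 = 29
  bit 1 = 0: r = r^2 mod 47 = 29^2 = 42
  bit 2 = 0: r = r^2 mod 47 = 42^2 = 25
  -> A = 25
B = 29^42 mod 47  (bits of 42 = 101010)
  bit 0 = 1: r = r^2 * 29 mod 47 = 1^2 * 29 = 1*29 = 29
  bit 1 = 0: r = r^2 mod 47 = 29^2 = 42
  bit 2 = 1: r = r^2 * 29 mod 47 = 42^2 * 29 = 25*29 = 20
  bit 3 = 0: r = r^2 mod 47 = 20^2 = 24
  bit 4 = 1: r = r^2 * 29 mod 47 = 24^2 * 29 = 12*29 = 19
  bit 5 = 0: r = r^2 mod 47 = 19^2 = 32
  -> B = 32
s = B^a = 32^4 mod 47  (bits of 4 = 100)
  bit 0 = 1: r = r^2 * 32 mod 47 = 1^2 * 32 = 1*32 = 32
  bit 1 = 0: r = r^2 mod 47 = 32^2 = 37
  bit 2 = 0: r = r^2 mod 47 = 37^2 = 6
  -> s = B^a = 6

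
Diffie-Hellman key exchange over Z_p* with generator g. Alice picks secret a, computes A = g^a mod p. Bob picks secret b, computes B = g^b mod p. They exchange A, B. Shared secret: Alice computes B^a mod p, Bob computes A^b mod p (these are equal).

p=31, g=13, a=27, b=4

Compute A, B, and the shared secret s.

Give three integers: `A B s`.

A = 13^27 mod 31  (bits of 27 = 11011)
  bit 0 = 1: r = r^2 * 13 mod 31 = 1^2 * 13 = 1*13 = 13
  bit 1 = 1: r = r^2 * 13 mod 31 = 13^2 * 13 = 14*13 = 27
  bit 2 = 0: r = r^2 mod 31 = 27^2 = 16
  bit 3 = 1: r = r^2 * 13 mod 31 = 16^2 * 13 = 8*13 = 11
  bit 4 = 1: r = r^2 * 13 mod 31 = 11^2 * 13 = 28*13 = 23
  -> A = 23
B = 13^4 mod 31  (bits of 4 = 100)
  bit 0 = 1: r = r^2 * 13 mod 31 = 1^2 * 13 = 1*13 = 13
  bit 1 = 0: r = r^2 mod 31 = 13^2 = 14
  bit 2 = 0: r = r^2 mod 31 = 14^2 = 10
  -> B = 10
s = B^a = 10^27 mod 31  (bits of 27 = 11011)
  bit 0 = 1: r = r^2 * 10 mod 31 = 1^2 * 10 = 1*10 = 10
  bit 1 = 1: r = r^2 * 10 mod 31 = 10^2 * 10 = 7*10 = 8
  bit 2 = 0: r = r^2 mod 31 = 8^2 = 2
  bit 3 = 1: r = r^2 * 10 mod 31 = 2^2 * 10 = 4*10 = 9
  bit 4 = 1: r = r^2 * 10 mod 31 = 9^2 * 10 = 19*10 = 4
  -> s = B^a = 4

Answer: 23 10 4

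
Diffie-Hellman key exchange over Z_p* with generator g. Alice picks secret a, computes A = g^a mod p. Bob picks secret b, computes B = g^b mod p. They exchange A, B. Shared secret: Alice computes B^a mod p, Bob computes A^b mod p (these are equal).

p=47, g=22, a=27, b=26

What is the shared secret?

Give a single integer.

A = 22^27 mod 47  (bits of 27 = 11011)
  bit 0 = 1: r = r^2 * 22 mod 47 = 1^2 * 22 = 1*22 = 22
  bit 1 = 1: r = r^2 * 22 mod 47 = 22^2 * 22 = 14*22 = 26
  bit 2 = 0: r = r^2 mod 47 = 26^2 = 18
  bit 3 = 1: r = r^2 * 22 mod 47 = 18^2 * 22 = 42*22 = 31
  bit 4 = 1: r = r^2 * 22 mod 47 = 31^2 * 22 = 21*22 = 39
  -> A = 39
B = 22^26 mod 47  (bits of 26 = 11010)
  bit 0 = 1: r = r^2 * 22 mod 47 = 1^2 * 22 = 1*22 = 22
  bit 1 = 1: r = r^2 * 22 mod 47 = 22^2 * 22 = 14*22 = 26
  bit 2 = 0: r = r^2 mod 47 = 26^2 = 18
  bit 3 = 1: r = r^2 * 22 mod 47 = 18^2 * 22 = 42*22 = 31
  bit 4 = 0: r = r^2 mod 47 = 31^2 = 21
  -> B = 21
s = B^a = 21^27 mod 47  (bits of 27 = 11011)
  bit 0 = 1: r = r^2 * 21 mod 47 = 1^2 * 21 = 1*21 = 21
  bit 1 = 1: r = r^2 * 21 mod 47 = 21^2 * 21 = 18*21 = 2
  bit 2 = 0: r = r^2 mod 47 = 2^2 = 4
  bit 3 = 1: r = r^2 * 21 mod 47 = 4^2 * 21 = 16*21 = 7
  bit 4 = 1: r = r^2 * 21 mod 47 = 7^2 * 21 = 2*21 = 42
  -> s = B^a = 42

Answer: 42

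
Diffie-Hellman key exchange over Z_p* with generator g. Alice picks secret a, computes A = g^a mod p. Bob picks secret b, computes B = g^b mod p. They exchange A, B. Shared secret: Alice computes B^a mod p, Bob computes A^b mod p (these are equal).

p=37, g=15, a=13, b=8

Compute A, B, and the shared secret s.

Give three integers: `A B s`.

Answer: 20 7 33

Derivation:
A = 15^13 mod 37  (bits of 13 = 1101)
  bit 0 = 1: r = r^2 * 15 mod 37 = 1^2 * 15 = 1*15 = 15
  bit 1 = 1: r = r^2 * 15 mod 37 = 15^2 * 15 = 3*15 = 8
  bit 2 = 0: r = r^2 mod 37 = 8^2 = 27
  bit 3 = 1: r = r^2 * 15 mod 37 = 27^2 * 15 = 26*15 = 20
  -> A = 20
B = 15^8 mod 37  (bits of 8 = 1000)
  bit 0 = 1: r = r^2 * 15 mod 37 = 1^2 * 15 = 1*15 = 15
  bit 1 = 0: r = r^2 mod 37 = 15^2 = 3
  bit 2 = 0: r = r^2 mod 37 = 3^2 = 9
  bit 3 = 0: r = r^2 mod 37 = 9^2 = 7
  -> B = 7
s = B^a = 7^13 mod 37  (bits of 13 = 1101)
  bit 0 = 1: r = r^2 * 7 mod 37 = 1^2 * 7 = 1*7 = 7
  bit 1 = 1: r = r^2 * 7 mod 37 = 7^2 * 7 = 12*7 = 10
  bit 2 = 0: r = r^2 mod 37 = 10^2 = 26
  bit 3 = 1: r = r^2 * 7 mod 37 = 26^2 * 7 = 10*7 = 33
  -> s = B^a = 33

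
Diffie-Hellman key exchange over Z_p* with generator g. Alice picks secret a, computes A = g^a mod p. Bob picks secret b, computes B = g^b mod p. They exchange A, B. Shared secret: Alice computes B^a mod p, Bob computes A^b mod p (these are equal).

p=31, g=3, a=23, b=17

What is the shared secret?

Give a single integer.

Answer: 3

Derivation:
A = 3^23 mod 31  (bits of 23 = 10111)
  bit 0 = 1: r = r^2 * 3 mod 31 = 1^2 * 3 = 1*3 = 3
  bit 1 = 0: r = r^2 mod 31 = 3^2 = 9
  bit 2 = 1: r = r^2 * 3 mod 31 = 9^2 * 3 = 19*3 = 26
  bit 3 = 1: r = r^2 * 3 mod 31 = 26^2 * 3 = 25*3 = 13
  bit 4 = 1: r = r^2 * 3 mod 31 = 13^2 * 3 = 14*3 = 11
  -> A = 11
B = 3^17 mod 31  (bits of 17 = 10001)
  bit 0 = 1: r = r^2 * 3 mod 31 = 1^2 * 3 = 1*3 = 3
  bit 1 = 0: r = r^2 mod 31 = 3^2 = 9
  bit 2 = 0: r = r^2 mod 31 = 9^2 = 19
  bit 3 = 0: r = r^2 mod 31 = 19^2 = 20
  bit 4 = 1: r = r^2 * 3 mod 31 = 20^2 * 3 = 28*3 = 22
  -> B = 22
s = B^a = 22^23 mod 31  (bits of 23 = 10111)
  bit 0 = 1: r = r^2 * 22 mod 31 = 1^2 * 22 = 1*22 = 22
  bit 1 = 0: r = r^2 mod 31 = 22^2 = 19
  bit 2 = 1: r = r^2 * 22 mod 31 = 19^2 * 22 = 20*22 = 6
  bit 3 = 1: r = r^2 * 22 mod 31 = 6^2 * 22 = 5*22 = 17
  bit 4 = 1: r = r^2 * 22 mod 31 = 17^2 * 22 = 10*22 = 3
  -> s = B^a = 3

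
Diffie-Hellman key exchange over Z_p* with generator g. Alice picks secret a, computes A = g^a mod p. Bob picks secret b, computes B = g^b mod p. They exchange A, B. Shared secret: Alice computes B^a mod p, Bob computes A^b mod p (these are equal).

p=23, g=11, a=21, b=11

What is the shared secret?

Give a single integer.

Answer: 22

Derivation:
A = 11^21 mod 23  (bits of 21 = 10101)
  bit 0 = 1: r = r^2 * 11 mod 23 = 1^2 * 11 = 1*11 = 11
  bit 1 = 0: r = r^2 mod 23 = 11^2 = 6
  bit 2 = 1: r = r^2 * 11 mod 23 = 6^2 * 11 = 13*11 = 5
  bit 3 = 0: r = r^2 mod 23 = 5^2 = 2
  bit 4 = 1: r = r^2 * 11 mod 23 = 2^2 * 11 = 4*11 = 21
  -> A = 21
B = 11^11 mod 23  (bits of 11 = 1011)
  bit 0 = 1: r = r^2 * 11 mod 23 = 1^2 * 11 = 1*11 = 11
  bit 1 = 0: r = r^2 mod 23 = 11^2 = 6
  bit 2 = 1: r = r^2 * 11 mod 23 = 6^2 * 11 = 13*11 = 5
  bit 3 = 1: r = r^2 * 11 mod 23 = 5^2 * 11 = 2*11 = 22
  -> B = 22
s = B^a = 22^21 mod 23  (bits of 21 = 10101)
  bit 0 = 1: r = r^2 * 22 mod 23 = 1^2 * 22 = 1*22 = 22
  bit 1 = 0: r = r^2 mod 23 = 22^2 = 1
  bit 2 = 1: r = r^2 * 22 mod 23 = 1^2 * 22 = 1*22 = 22
  bit 3 = 0: r = r^2 mod 23 = 22^2 = 1
  bit 4 = 1: r = r^2 * 22 mod 23 = 1^2 * 22 = 1*22 = 22
  -> s = B^a = 22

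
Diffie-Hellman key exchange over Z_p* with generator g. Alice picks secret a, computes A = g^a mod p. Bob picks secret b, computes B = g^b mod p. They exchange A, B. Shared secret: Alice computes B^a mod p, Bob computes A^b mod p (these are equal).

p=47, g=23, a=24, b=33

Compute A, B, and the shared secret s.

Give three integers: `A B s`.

Answer: 24 33 14

Derivation:
A = 23^24 mod 47  (bits of 24 = 11000)
  bit 0 = 1: r = r^2 * 23 mod 47 = 1^2 * 23 = 1*23 = 23
  bit 1 = 1: r = r^2 * 23 mod 47 = 23^2 * 23 = 12*23 = 41
  bit 2 = 0: r = r^2 mod 47 = 41^2 = 36
  bit 3 = 0: r = r^2 mod 47 = 36^2 = 27
  bit 4 = 0: r = r^2 mod 47 = 27^2 = 24
  -> A = 24
B = 23^33 mod 47  (bits of 33 = 100001)
  bit 0 = 1: r = r^2 * 23 mod 47 = 1^2 * 23 = 1*23 = 23
  bit 1 = 0: r = r^2 mod 47 = 23^2 = 12
  bit 2 = 0: r = r^2 mod 47 = 12^2 = 3
  bit 3 = 0: r = r^2 mod 47 = 3^2 = 9
  bit 4 = 0: r = r^2 mod 47 = 9^2 = 34
  bit 5 = 1: r = r^2 * 23 mod 47 = 34^2 * 23 = 28*23 = 33
  -> B = 33
s = B^a = 33^24 mod 47  (bits of 24 = 11000)
  bit 0 = 1: r = r^2 * 33 mod 47 = 1^2 * 33 = 1*33 = 33
  bit 1 = 1: r = r^2 * 33 mod 47 = 33^2 * 33 = 8*33 = 29
  bit 2 = 0: r = r^2 mod 47 = 29^2 = 42
  bit 3 = 0: r = r^2 mod 47 = 42^2 = 25
  bit 4 = 0: r = r^2 mod 47 = 25^2 = 14
  -> s = B^a = 14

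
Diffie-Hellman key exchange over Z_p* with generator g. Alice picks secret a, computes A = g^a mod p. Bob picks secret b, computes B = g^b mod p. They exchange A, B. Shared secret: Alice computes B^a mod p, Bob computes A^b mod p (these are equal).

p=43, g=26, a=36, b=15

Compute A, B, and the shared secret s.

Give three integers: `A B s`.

Answer: 16 27 16

Derivation:
A = 26^36 mod 43  (bits of 36 = 100100)
  bit 0 = 1: r = r^2 * 26 mod 43 = 1^2 * 26 = 1*26 = 26
  bit 1 = 0: r = r^2 mod 43 = 26^2 = 31
  bit 2 = 0: r = r^2 mod 43 = 31^2 = 15
  bit 3 = 1: r = r^2 * 26 mod 43 = 15^2 * 26 = 10*26 = 2
  bit 4 = 0: r = r^2 mod 43 = 2^2 = 4
  bit 5 = 0: r = r^2 mod 43 = 4^2 = 16
  -> A = 16
B = 26^15 mod 43  (bits of 15 = 1111)
  bit 0 = 1: r = r^2 * 26 mod 43 = 1^2 * 26 = 1*26 = 26
  bit 1 = 1: r = r^2 * 26 mod 43 = 26^2 * 26 = 31*26 = 32
  bit 2 = 1: r = r^2 * 26 mod 43 = 32^2 * 26 = 35*26 = 7
  bit 3 = 1: r = r^2 * 26 mod 43 = 7^2 * 26 = 6*26 = 27
  -> B = 27
s = B^a = 27^36 mod 43  (bits of 36 = 100100)
  bit 0 = 1: r = r^2 * 27 mod 43 = 1^2 * 27 = 1*27 = 27
  bit 1 = 0: r = r^2 mod 43 = 27^2 = 41
  bit 2 = 0: r = r^2 mod 43 = 41^2 = 4
  bit 3 = 1: r = r^2 * 27 mod 43 = 4^2 * 27 = 16*27 = 2
  bit 4 = 0: r = r^2 mod 43 = 2^2 = 4
  bit 5 = 0: r = r^2 mod 43 = 4^2 = 16
  -> s = B^a = 16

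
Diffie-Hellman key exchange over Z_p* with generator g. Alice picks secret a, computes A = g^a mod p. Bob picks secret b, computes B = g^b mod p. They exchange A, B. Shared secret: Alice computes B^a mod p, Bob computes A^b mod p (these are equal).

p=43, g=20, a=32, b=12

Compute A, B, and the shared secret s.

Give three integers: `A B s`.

Answer: 25 16 4

Derivation:
A = 20^32 mod 43  (bits of 32 = 100000)
  bit 0 = 1: r = r^2 * 20 mod 43 = 1^2 * 20 = 1*20 = 20
  bit 1 = 0: r = r^2 mod 43 = 20^2 = 13
  bit 2 = 0: r = r^2 mod 43 = 13^2 = 40
  bit 3 = 0: r = r^2 mod 43 = 40^2 = 9
  bit 4 = 0: r = r^2 mod 43 = 9^2 = 38
  bit 5 = 0: r = r^2 mod 43 = 38^2 = 25
  -> A = 25
B = 20^12 mod 43  (bits of 12 = 1100)
  bit 0 = 1: r = r^2 * 20 mod 43 = 1^2 * 20 = 1*20 = 20
  bit 1 = 1: r = r^2 * 20 mod 43 = 20^2 * 20 = 13*20 = 2
  bit 2 = 0: r = r^2 mod 43 = 2^2 = 4
  bit 3 = 0: r = r^2 mod 43 = 4^2 = 16
  -> B = 16
s = B^a = 16^32 mod 43  (bits of 32 = 100000)
  bit 0 = 1: r = r^2 * 16 mod 43 = 1^2 * 16 = 1*16 = 16
  bit 1 = 0: r = r^2 mod 43 = 16^2 = 41
  bit 2 = 0: r = r^2 mod 43 = 41^2 = 4
  bit 3 = 0: r = r^2 mod 43 = 4^2 = 16
  bit 4 = 0: r = r^2 mod 43 = 16^2 = 41
  bit 5 = 0: r = r^2 mod 43 = 41^2 = 4
  -> s = B^a = 4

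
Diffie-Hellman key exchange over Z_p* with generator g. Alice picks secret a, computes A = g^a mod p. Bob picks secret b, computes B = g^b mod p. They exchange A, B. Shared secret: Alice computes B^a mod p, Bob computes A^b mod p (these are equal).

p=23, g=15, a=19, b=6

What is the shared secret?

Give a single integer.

A = 15^19 mod 23  (bits of 19 = 10011)
  bit 0 = 1: r = r^2 * 15 mod 23 = 1^2 * 15 = 1*15 = 15
  bit 1 = 0: r = r^2 mod 23 = 15^2 = 18
  bit 2 = 0: r = r^2 mod 23 = 18^2 = 2
  bit 3 = 1: r = r^2 * 15 mod 23 = 2^2 * 15 = 4*15 = 14
  bit 4 = 1: r = r^2 * 15 mod 23 = 14^2 * 15 = 12*15 = 19
  -> A = 19
B = 15^6 mod 23  (bits of 6 = 110)
  bit 0 = 1: r = r^2 * 15 mod 23 = 1^2 * 15 = 1*15 = 15
  bit 1 = 1: r = r^2 * 15 mod 23 = 15^2 * 15 = 18*15 = 17
  bit 2 = 0: r = r^2 mod 23 = 17^2 = 13
  -> B = 13
s = B^a = 13^19 mod 23  (bits of 19 = 10011)
  bit 0 = 1: r = r^2 * 13 mod 23 = 1^2 * 13 = 1*13 = 13
  bit 1 = 0: r = r^2 mod 23 = 13^2 = 8
  bit 2 = 0: r = r^2 mod 23 = 8^2 = 18
  bit 3 = 1: r = r^2 * 13 mod 23 = 18^2 * 13 = 2*13 = 3
  bit 4 = 1: r = r^2 * 13 mod 23 = 3^2 * 13 = 9*13 = 2
  -> s = B^a = 2

Answer: 2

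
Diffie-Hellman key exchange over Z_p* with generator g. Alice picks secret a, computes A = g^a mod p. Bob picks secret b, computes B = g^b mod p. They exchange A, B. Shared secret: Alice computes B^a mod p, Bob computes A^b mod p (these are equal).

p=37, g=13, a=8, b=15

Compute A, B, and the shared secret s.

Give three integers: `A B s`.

Answer: 9 29 10

Derivation:
A = 13^8 mod 37  (bits of 8 = 1000)
  bit 0 = 1: r = r^2 * 13 mod 37 = 1^2 * 13 = 1*13 = 13
  bit 1 = 0: r = r^2 mod 37 = 13^2 = 21
  bit 2 = 0: r = r^2 mod 37 = 21^2 = 34
  bit 3 = 0: r = r^2 mod 37 = 34^2 = 9
  -> A = 9
B = 13^15 mod 37  (bits of 15 = 1111)
  bit 0 = 1: r = r^2 * 13 mod 37 = 1^2 * 13 = 1*13 = 13
  bit 1 = 1: r = r^2 * 13 mod 37 = 13^2 * 13 = 21*13 = 14
  bit 2 = 1: r = r^2 * 13 mod 37 = 14^2 * 13 = 11*13 = 32
  bit 3 = 1: r = r^2 * 13 mod 37 = 32^2 * 13 = 25*13 = 29
  -> B = 29
s = B^a = 29^8 mod 37  (bits of 8 = 1000)
  bit 0 = 1: r = r^2 * 29 mod 37 = 1^2 * 29 = 1*29 = 29
  bit 1 = 0: r = r^2 mod 37 = 29^2 = 27
  bit 2 = 0: r = r^2 mod 37 = 27^2 = 26
  bit 3 = 0: r = r^2 mod 37 = 26^2 = 10
  -> s = B^a = 10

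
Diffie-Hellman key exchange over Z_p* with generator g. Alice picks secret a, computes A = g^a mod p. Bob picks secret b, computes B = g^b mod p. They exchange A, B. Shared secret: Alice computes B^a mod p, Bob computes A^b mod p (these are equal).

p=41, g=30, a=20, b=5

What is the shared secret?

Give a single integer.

Answer: 40

Derivation:
A = 30^20 mod 41  (bits of 20 = 10100)
  bit 0 = 1: r = r^2 * 30 mod 41 = 1^2 * 30 = 1*30 = 30
  bit 1 = 0: r = r^2 mod 41 = 30^2 = 39
  bit 2 = 1: r = r^2 * 30 mod 41 = 39^2 * 30 = 4*30 = 38
  bit 3 = 0: r = r^2 mod 41 = 38^2 = 9
  bit 4 = 0: r = r^2 mod 41 = 9^2 = 40
  -> A = 40
B = 30^5 mod 41  (bits of 5 = 101)
  bit 0 = 1: r = r^2 * 30 mod 41 = 1^2 * 30 = 1*30 = 30
  bit 1 = 0: r = r^2 mod 41 = 30^2 = 39
  bit 2 = 1: r = r^2 * 30 mod 41 = 39^2 * 30 = 4*30 = 38
  -> B = 38
s = B^a = 38^20 mod 41  (bits of 20 = 10100)
  bit 0 = 1: r = r^2 * 38 mod 41 = 1^2 * 38 = 1*38 = 38
  bit 1 = 0: r = r^2 mod 41 = 38^2 = 9
  bit 2 = 1: r = r^2 * 38 mod 41 = 9^2 * 38 = 40*38 = 3
  bit 3 = 0: r = r^2 mod 41 = 3^2 = 9
  bit 4 = 0: r = r^2 mod 41 = 9^2 = 40
  -> s = B^a = 40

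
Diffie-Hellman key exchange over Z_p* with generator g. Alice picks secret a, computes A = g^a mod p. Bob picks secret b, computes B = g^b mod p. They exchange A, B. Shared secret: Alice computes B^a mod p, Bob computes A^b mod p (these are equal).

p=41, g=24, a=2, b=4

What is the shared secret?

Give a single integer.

A = 24^2 mod 41  (bits of 2 = 10)
  bit 0 = 1: r = r^2 * 24 mod 41 = 1^2 * 24 = 1*24 = 24
  bit 1 = 0: r = r^2 mod 41 = 24^2 = 2
  -> A = 2
B = 24^4 mod 41  (bits of 4 = 100)
  bit 0 = 1: r = r^2 * 24 mod 41 = 1^2 * 24 = 1*24 = 24
  bit 1 = 0: r = r^2 mod 41 = 24^2 = 2
  bit 2 = 0: r = r^2 mod 41 = 2^2 = 4
  -> B = 4
s = B^a = 4^2 mod 41  (bits of 2 = 10)
  bit 0 = 1: r = r^2 * 4 mod 41 = 1^2 * 4 = 1*4 = 4
  bit 1 = 0: r = r^2 mod 41 = 4^2 = 16
  -> s = B^a = 16

Answer: 16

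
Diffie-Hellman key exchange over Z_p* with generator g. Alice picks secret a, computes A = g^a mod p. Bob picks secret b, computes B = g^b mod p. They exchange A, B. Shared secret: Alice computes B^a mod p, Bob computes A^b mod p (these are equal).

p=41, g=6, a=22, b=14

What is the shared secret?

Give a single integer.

Answer: 31

Derivation:
A = 6^22 mod 41  (bits of 22 = 10110)
  bit 0 = 1: r = r^2 * 6 mod 41 = 1^2 * 6 = 1*6 = 6
  bit 1 = 0: r = r^2 mod 41 = 6^2 = 36
  bit 2 = 1: r = r^2 * 6 mod 41 = 36^2 * 6 = 25*6 = 27
  bit 3 = 1: r = r^2 * 6 mod 41 = 27^2 * 6 = 32*6 = 28
  bit 4 = 0: r = r^2 mod 41 = 28^2 = 5
  -> A = 5
B = 6^14 mod 41  (bits of 14 = 1110)
  bit 0 = 1: r = r^2 * 6 mod 41 = 1^2 * 6 = 1*6 = 6
  bit 1 = 1: r = r^2 * 6 mod 41 = 6^2 * 6 = 36*6 = 11
  bit 2 = 1: r = r^2 * 6 mod 41 = 11^2 * 6 = 39*6 = 29
  bit 3 = 0: r = r^2 mod 41 = 29^2 = 21
  -> B = 21
s = B^a = 21^22 mod 41  (bits of 22 = 10110)
  bit 0 = 1: r = r^2 * 21 mod 41 = 1^2 * 21 = 1*21 = 21
  bit 1 = 0: r = r^2 mod 41 = 21^2 = 31
  bit 2 = 1: r = r^2 * 21 mod 41 = 31^2 * 21 = 18*21 = 9
  bit 3 = 1: r = r^2 * 21 mod 41 = 9^2 * 21 = 40*21 = 20
  bit 4 = 0: r = r^2 mod 41 = 20^2 = 31
  -> s = B^a = 31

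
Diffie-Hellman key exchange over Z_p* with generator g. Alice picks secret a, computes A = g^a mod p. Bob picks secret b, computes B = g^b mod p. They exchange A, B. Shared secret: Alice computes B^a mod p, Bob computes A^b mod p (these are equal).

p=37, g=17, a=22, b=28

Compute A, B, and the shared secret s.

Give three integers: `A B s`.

A = 17^22 mod 37  (bits of 22 = 10110)
  bit 0 = 1: r = r^2 * 17 mod 37 = 1^2 * 17 = 1*17 = 17
  bit 1 = 0: r = r^2 mod 37 = 17^2 = 30
  bit 2 = 1: r = r^2 * 17 mod 37 = 30^2 * 17 = 12*17 = 19
  bit 3 = 1: r = r^2 * 17 mod 37 = 19^2 * 17 = 28*17 = 32
  bit 4 = 0: r = r^2 mod 37 = 32^2 = 25
  -> A = 25
B = 17^28 mod 37  (bits of 28 = 11100)
  bit 0 = 1: r = r^2 * 17 mod 37 = 1^2 * 17 = 1*17 = 17
  bit 1 = 1: r = r^2 * 17 mod 37 = 17^2 * 17 = 30*17 = 29
  bit 2 = 1: r = r^2 * 17 mod 37 = 29^2 * 17 = 27*17 = 15
  bit 3 = 0: r = r^2 mod 37 = 15^2 = 3
  bit 4 = 0: r = r^2 mod 37 = 3^2 = 9
  -> B = 9
s = B^a = 9^22 mod 37  (bits of 22 = 10110)
  bit 0 = 1: r = r^2 * 9 mod 37 = 1^2 * 9 = 1*9 = 9
  bit 1 = 0: r = r^2 mod 37 = 9^2 = 7
  bit 2 = 1: r = r^2 * 9 mod 37 = 7^2 * 9 = 12*9 = 34
  bit 3 = 1: r = r^2 * 9 mod 37 = 34^2 * 9 = 9*9 = 7
  bit 4 = 0: r = r^2 mod 37 = 7^2 = 12
  -> s = B^a = 12

Answer: 25 9 12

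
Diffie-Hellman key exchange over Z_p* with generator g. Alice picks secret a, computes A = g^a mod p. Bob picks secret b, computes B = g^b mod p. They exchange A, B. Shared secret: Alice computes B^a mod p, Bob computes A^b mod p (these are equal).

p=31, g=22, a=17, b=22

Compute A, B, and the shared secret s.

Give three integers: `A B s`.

A = 22^17 mod 31  (bits of 17 = 10001)
  bit 0 = 1: r = r^2 * 22 mod 31 = 1^2 * 22 = 1*22 = 22
  bit 1 = 0: r = r^2 mod 31 = 22^2 = 19
  bit 2 = 0: r = r^2 mod 31 = 19^2 = 20
  bit 3 = 0: r = r^2 mod 31 = 20^2 = 28
  bit 4 = 1: r = r^2 * 22 mod 31 = 28^2 * 22 = 9*22 = 12
  -> A = 12
B = 22^22 mod 31  (bits of 22 = 10110)
  bit 0 = 1: r = r^2 * 22 mod 31 = 1^2 * 22 = 1*22 = 22
  bit 1 = 0: r = r^2 mod 31 = 22^2 = 19
  bit 2 = 1: r = r^2 * 22 mod 31 = 19^2 * 22 = 20*22 = 6
  bit 3 = 1: r = r^2 * 22 mod 31 = 6^2 * 22 = 5*22 = 17
  bit 4 = 0: r = r^2 mod 31 = 17^2 = 10
  -> B = 10
s = B^a = 10^17 mod 31  (bits of 17 = 10001)
  bit 0 = 1: r = r^2 * 10 mod 31 = 1^2 * 10 = 1*10 = 10
  bit 1 = 0: r = r^2 mod 31 = 10^2 = 7
  bit 2 = 0: r = r^2 mod 31 = 7^2 = 18
  bit 3 = 0: r = r^2 mod 31 = 18^2 = 14
  bit 4 = 1: r = r^2 * 10 mod 31 = 14^2 * 10 = 10*10 = 7
  -> s = B^a = 7

Answer: 12 10 7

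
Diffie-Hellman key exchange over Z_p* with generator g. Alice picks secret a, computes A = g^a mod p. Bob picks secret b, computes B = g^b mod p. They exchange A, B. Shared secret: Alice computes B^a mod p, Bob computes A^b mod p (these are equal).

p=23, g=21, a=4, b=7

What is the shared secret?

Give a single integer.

A = 21^4 mod 23  (bits of 4 = 100)
  bit 0 = 1: r = r^2 * 21 mod 23 = 1^2 * 21 = 1*21 = 21
  bit 1 = 0: r = r^2 mod 23 = 21^2 = 4
  bit 2 = 0: r = r^2 mod 23 = 4^2 = 16
  -> A = 16
B = 21^7 mod 23  (bits of 7 = 111)
  bit 0 = 1: r = r^2 * 21 mod 23 = 1^2 * 21 = 1*21 = 21
  bit 1 = 1: r = r^2 * 21 mod 23 = 21^2 * 21 = 4*21 = 15
  bit 2 = 1: r = r^2 * 21 mod 23 = 15^2 * 21 = 18*21 = 10
  -> B = 10
s = B^a = 10^4 mod 23  (bits of 4 = 100)
  bit 0 = 1: r = r^2 * 10 mod 23 = 1^2 * 10 = 1*10 = 10
  bit 1 = 0: r = r^2 mod 23 = 10^2 = 8
  bit 2 = 0: r = r^2 mod 23 = 8^2 = 18
  -> s = B^a = 18

Answer: 18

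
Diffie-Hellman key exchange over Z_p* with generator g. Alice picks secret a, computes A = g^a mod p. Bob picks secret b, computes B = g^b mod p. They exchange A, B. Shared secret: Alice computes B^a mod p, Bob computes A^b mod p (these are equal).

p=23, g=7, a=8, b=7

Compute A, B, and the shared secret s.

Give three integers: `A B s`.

A = 7^8 mod 23  (bits of 8 = 1000)
  bit 0 = 1: r = r^2 * 7 mod 23 = 1^2 * 7 = 1*7 = 7
  bit 1 = 0: r = r^2 mod 23 = 7^2 = 3
  bit 2 = 0: r = r^2 mod 23 = 3^2 = 9
  bit 3 = 0: r = r^2 mod 23 = 9^2 = 12
  -> A = 12
B = 7^7 mod 23  (bits of 7 = 111)
  bit 0 = 1: r = r^2 * 7 mod 23 = 1^2 * 7 = 1*7 = 7
  bit 1 = 1: r = r^2 * 7 mod 23 = 7^2 * 7 = 3*7 = 21
  bit 2 = 1: r = r^2 * 7 mod 23 = 21^2 * 7 = 4*7 = 5
  -> B = 5
s = B^a = 5^8 mod 23  (bits of 8 = 1000)
  bit 0 = 1: r = r^2 * 5 mod 23 = 1^2 * 5 = 1*5 = 5
  bit 1 = 0: r = r^2 mod 23 = 5^2 = 2
  bit 2 = 0: r = r^2 mod 23 = 2^2 = 4
  bit 3 = 0: r = r^2 mod 23 = 4^2 = 16
  -> s = B^a = 16

Answer: 12 5 16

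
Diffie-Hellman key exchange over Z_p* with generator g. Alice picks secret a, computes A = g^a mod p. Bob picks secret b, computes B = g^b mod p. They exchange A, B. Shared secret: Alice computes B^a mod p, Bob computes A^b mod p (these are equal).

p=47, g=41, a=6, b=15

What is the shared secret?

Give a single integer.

A = 41^6 mod 47  (bits of 6 = 110)
  bit 0 = 1: r = r^2 * 41 mod 47 = 1^2 * 41 = 1*41 = 41
  bit 1 = 1: r = r^2 * 41 mod 47 = 41^2 * 41 = 36*41 = 19
  bit 2 = 0: r = r^2 mod 47 = 19^2 = 32
  -> A = 32
B = 41^15 mod 47  (bits of 15 = 1111)
  bit 0 = 1: r = r^2 * 41 mod 47 = 1^2 * 41 = 1*41 = 41
  bit 1 = 1: r = r^2 * 41 mod 47 = 41^2 * 41 = 36*41 = 19
  bit 2 = 1: r = r^2 * 41 mod 47 = 19^2 * 41 = 32*41 = 43
  bit 3 = 1: r = r^2 * 41 mod 47 = 43^2 * 41 = 16*41 = 45
  -> B = 45
s = B^a = 45^6 mod 47  (bits of 6 = 110)
  bit 0 = 1: r = r^2 * 45 mod 47 = 1^2 * 45 = 1*45 = 45
  bit 1 = 1: r = r^2 * 45 mod 47 = 45^2 * 45 = 4*45 = 39
  bit 2 = 0: r = r^2 mod 47 = 39^2 = 17
  -> s = B^a = 17

Answer: 17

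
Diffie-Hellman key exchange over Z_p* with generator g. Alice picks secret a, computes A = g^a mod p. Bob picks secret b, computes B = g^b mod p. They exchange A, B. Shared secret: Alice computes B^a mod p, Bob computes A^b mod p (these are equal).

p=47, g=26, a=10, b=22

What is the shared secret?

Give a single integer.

A = 26^10 mod 47  (bits of 10 = 1010)
  bit 0 = 1: r = r^2 * 26 mod 47 = 1^2 * 26 = 1*26 = 26
  bit 1 = 0: r = r^2 mod 47 = 26^2 = 18
  bit 2 = 1: r = r^2 * 26 mod 47 = 18^2 * 26 = 42*26 = 11
  bit 3 = 0: r = r^2 mod 47 = 11^2 = 27
  -> A = 27
B = 26^22 mod 47  (bits of 22 = 10110)
  bit 0 = 1: r = r^2 * 26 mod 47 = 1^2 * 26 = 1*26 = 26
  bit 1 = 0: r = r^2 mod 47 = 26^2 = 18
  bit 2 = 1: r = r^2 * 26 mod 47 = 18^2 * 26 = 42*26 = 11
  bit 3 = 1: r = r^2 * 26 mod 47 = 11^2 * 26 = 27*26 = 44
  bit 4 = 0: r = r^2 mod 47 = 44^2 = 9
  -> B = 9
s = B^a = 9^10 mod 47  (bits of 10 = 1010)
  bit 0 = 1: r = r^2 * 9 mod 47 = 1^2 * 9 = 1*9 = 9
  bit 1 = 0: r = r^2 mod 47 = 9^2 = 34
  bit 2 = 1: r = r^2 * 9 mod 47 = 34^2 * 9 = 28*9 = 17
  bit 3 = 0: r = r^2 mod 47 = 17^2 = 7
  -> s = B^a = 7

Answer: 7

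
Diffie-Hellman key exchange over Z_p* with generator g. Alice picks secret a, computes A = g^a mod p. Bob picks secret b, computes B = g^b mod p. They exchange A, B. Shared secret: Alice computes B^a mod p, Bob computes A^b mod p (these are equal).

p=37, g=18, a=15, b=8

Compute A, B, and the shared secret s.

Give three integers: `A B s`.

A = 18^15 mod 37  (bits of 15 = 1111)
  bit 0 = 1: r = r^2 * 18 mod 37 = 1^2 * 18 = 1*18 = 18
  bit 1 = 1: r = r^2 * 18 mod 37 = 18^2 * 18 = 28*18 = 23
  bit 2 = 1: r = r^2 * 18 mod 37 = 23^2 * 18 = 11*18 = 13
  bit 3 = 1: r = r^2 * 18 mod 37 = 13^2 * 18 = 21*18 = 8
  -> A = 8
B = 18^8 mod 37  (bits of 8 = 1000)
  bit 0 = 1: r = r^2 * 18 mod 37 = 1^2 * 18 = 1*18 = 18
  bit 1 = 0: r = r^2 mod 37 = 18^2 = 28
  bit 2 = 0: r = r^2 mod 37 = 28^2 = 7
  bit 3 = 0: r = r^2 mod 37 = 7^2 = 12
  -> B = 12
s = B^a = 12^15 mod 37  (bits of 15 = 1111)
  bit 0 = 1: r = r^2 * 12 mod 37 = 1^2 * 12 = 1*12 = 12
  bit 1 = 1: r = r^2 * 12 mod 37 = 12^2 * 12 = 33*12 = 26
  bit 2 = 1: r = r^2 * 12 mod 37 = 26^2 * 12 = 10*12 = 9
  bit 3 = 1: r = r^2 * 12 mod 37 = 9^2 * 12 = 7*12 = 10
  -> s = B^a = 10

Answer: 8 12 10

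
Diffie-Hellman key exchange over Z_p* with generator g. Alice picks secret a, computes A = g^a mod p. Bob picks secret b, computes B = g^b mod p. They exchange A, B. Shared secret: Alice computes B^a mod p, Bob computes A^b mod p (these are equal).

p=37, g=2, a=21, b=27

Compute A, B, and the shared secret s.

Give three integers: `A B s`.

Answer: 29 6 6

Derivation:
A = 2^21 mod 37  (bits of 21 = 10101)
  bit 0 = 1: r = r^2 * 2 mod 37 = 1^2 * 2 = 1*2 = 2
  bit 1 = 0: r = r^2 mod 37 = 2^2 = 4
  bit 2 = 1: r = r^2 * 2 mod 37 = 4^2 * 2 = 16*2 = 32
  bit 3 = 0: r = r^2 mod 37 = 32^2 = 25
  bit 4 = 1: r = r^2 * 2 mod 37 = 25^2 * 2 = 33*2 = 29
  -> A = 29
B = 2^27 mod 37  (bits of 27 = 11011)
  bit 0 = 1: r = r^2 * 2 mod 37 = 1^2 * 2 = 1*2 = 2
  bit 1 = 1: r = r^2 * 2 mod 37 = 2^2 * 2 = 4*2 = 8
  bit 2 = 0: r = r^2 mod 37 = 8^2 = 27
  bit 3 = 1: r = r^2 * 2 mod 37 = 27^2 * 2 = 26*2 = 15
  bit 4 = 1: r = r^2 * 2 mod 37 = 15^2 * 2 = 3*2 = 6
  -> B = 6
s = B^a = 6^21 mod 37  (bits of 21 = 10101)
  bit 0 = 1: r = r^2 * 6 mod 37 = 1^2 * 6 = 1*6 = 6
  bit 1 = 0: r = r^2 mod 37 = 6^2 = 36
  bit 2 = 1: r = r^2 * 6 mod 37 = 36^2 * 6 = 1*6 = 6
  bit 3 = 0: r = r^2 mod 37 = 6^2 = 36
  bit 4 = 1: r = r^2 * 6 mod 37 = 36^2 * 6 = 1*6 = 6
  -> s = B^a = 6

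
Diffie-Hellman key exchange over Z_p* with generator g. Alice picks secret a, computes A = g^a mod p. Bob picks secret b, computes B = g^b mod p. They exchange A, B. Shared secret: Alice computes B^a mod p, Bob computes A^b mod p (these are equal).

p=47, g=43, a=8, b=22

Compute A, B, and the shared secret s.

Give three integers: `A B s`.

Answer: 18 12 34

Derivation:
A = 43^8 mod 47  (bits of 8 = 1000)
  bit 0 = 1: r = r^2 * 43 mod 47 = 1^2 * 43 = 1*43 = 43
  bit 1 = 0: r = r^2 mod 47 = 43^2 = 16
  bit 2 = 0: r = r^2 mod 47 = 16^2 = 21
  bit 3 = 0: r = r^2 mod 47 = 21^2 = 18
  -> A = 18
B = 43^22 mod 47  (bits of 22 = 10110)
  bit 0 = 1: r = r^2 * 43 mod 47 = 1^2 * 43 = 1*43 = 43
  bit 1 = 0: r = r^2 mod 47 = 43^2 = 16
  bit 2 = 1: r = r^2 * 43 mod 47 = 16^2 * 43 = 21*43 = 10
  bit 3 = 1: r = r^2 * 43 mod 47 = 10^2 * 43 = 6*43 = 23
  bit 4 = 0: r = r^2 mod 47 = 23^2 = 12
  -> B = 12
s = B^a = 12^8 mod 47  (bits of 8 = 1000)
  bit 0 = 1: r = r^2 * 12 mod 47 = 1^2 * 12 = 1*12 = 12
  bit 1 = 0: r = r^2 mod 47 = 12^2 = 3
  bit 2 = 0: r = r^2 mod 47 = 3^2 = 9
  bit 3 = 0: r = r^2 mod 47 = 9^2 = 34
  -> s = B^a = 34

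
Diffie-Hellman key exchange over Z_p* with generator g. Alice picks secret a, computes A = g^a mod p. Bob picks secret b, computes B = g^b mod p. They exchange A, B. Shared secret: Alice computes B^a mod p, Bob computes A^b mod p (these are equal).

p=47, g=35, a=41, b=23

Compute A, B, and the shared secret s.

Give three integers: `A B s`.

A = 35^41 mod 47  (bits of 41 = 101001)
  bit 0 = 1: r = r^2 * 35 mod 47 = 1^2 * 35 = 1*35 = 35
  bit 1 = 0: r = r^2 mod 47 = 35^2 = 3
  bit 2 = 1: r = r^2 * 35 mod 47 = 3^2 * 35 = 9*35 = 33
  bit 3 = 0: r = r^2 mod 47 = 33^2 = 8
  bit 4 = 0: r = r^2 mod 47 = 8^2 = 17
  bit 5 = 1: r = r^2 * 35 mod 47 = 17^2 * 35 = 7*35 = 10
  -> A = 10
B = 35^23 mod 47  (bits of 23 = 10111)
  bit 0 = 1: r = r^2 * 35 mod 47 = 1^2 * 35 = 1*35 = 35
  bit 1 = 0: r = r^2 mod 47 = 35^2 = 3
  bit 2 = 1: r = r^2 * 35 mod 47 = 3^2 * 35 = 9*35 = 33
  bit 3 = 1: r = r^2 * 35 mod 47 = 33^2 * 35 = 8*35 = 45
  bit 4 = 1: r = r^2 * 35 mod 47 = 45^2 * 35 = 4*35 = 46
  -> B = 46
s = B^a = 46^41 mod 47  (bits of 41 = 101001)
  bit 0 = 1: r = r^2 * 46 mod 47 = 1^2 * 46 = 1*46 = 46
  bit 1 = 0: r = r^2 mod 47 = 46^2 = 1
  bit 2 = 1: r = r^2 * 46 mod 47 = 1^2 * 46 = 1*46 = 46
  bit 3 = 0: r = r^2 mod 47 = 46^2 = 1
  bit 4 = 0: r = r^2 mod 47 = 1^2 = 1
  bit 5 = 1: r = r^2 * 46 mod 47 = 1^2 * 46 = 1*46 = 46
  -> s = B^a = 46

Answer: 10 46 46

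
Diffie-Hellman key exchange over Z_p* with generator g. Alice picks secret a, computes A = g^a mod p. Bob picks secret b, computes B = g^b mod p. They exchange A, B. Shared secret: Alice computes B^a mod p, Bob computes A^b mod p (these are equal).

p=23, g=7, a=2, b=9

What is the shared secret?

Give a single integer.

A = 7^2 mod 23  (bits of 2 = 10)
  bit 0 = 1: r = r^2 * 7 mod 23 = 1^2 * 7 = 1*7 = 7
  bit 1 = 0: r = r^2 mod 23 = 7^2 = 3
  -> A = 3
B = 7^9 mod 23  (bits of 9 = 1001)
  bit 0 = 1: r = r^2 * 7 mod 23 = 1^2 * 7 = 1*7 = 7
  bit 1 = 0: r = r^2 mod 23 = 7^2 = 3
  bit 2 = 0: r = r^2 mod 23 = 3^2 = 9
  bit 3 = 1: r = r^2 * 7 mod 23 = 9^2 * 7 = 12*7 = 15
  -> B = 15
s = B^a = 15^2 mod 23  (bits of 2 = 10)
  bit 0 = 1: r = r^2 * 15 mod 23 = 1^2 * 15 = 1*15 = 15
  bit 1 = 0: r = r^2 mod 23 = 15^2 = 18
  -> s = B^a = 18

Answer: 18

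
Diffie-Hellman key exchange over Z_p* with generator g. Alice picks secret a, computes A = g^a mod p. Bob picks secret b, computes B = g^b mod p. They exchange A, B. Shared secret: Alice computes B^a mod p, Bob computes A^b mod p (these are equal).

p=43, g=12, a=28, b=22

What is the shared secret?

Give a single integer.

Answer: 6

Derivation:
A = 12^28 mod 43  (bits of 28 = 11100)
  bit 0 = 1: r = r^2 * 12 mod 43 = 1^2 * 12 = 1*12 = 12
  bit 1 = 1: r = r^2 * 12 mod 43 = 12^2 * 12 = 15*12 = 8
  bit 2 = 1: r = r^2 * 12 mod 43 = 8^2 * 12 = 21*12 = 37
  bit 3 = 0: r = r^2 mod 43 = 37^2 = 36
  bit 4 = 0: r = r^2 mod 43 = 36^2 = 6
  -> A = 6
B = 12^22 mod 43  (bits of 22 = 10110)
  bit 0 = 1: r = r^2 * 12 mod 43 = 1^2 * 12 = 1*12 = 12
  bit 1 = 0: r = r^2 mod 43 = 12^2 = 15
  bit 2 = 1: r = r^2 * 12 mod 43 = 15^2 * 12 = 10*12 = 34
  bit 3 = 1: r = r^2 * 12 mod 43 = 34^2 * 12 = 38*12 = 26
  bit 4 = 0: r = r^2 mod 43 = 26^2 = 31
  -> B = 31
s = B^a = 31^28 mod 43  (bits of 28 = 11100)
  bit 0 = 1: r = r^2 * 31 mod 43 = 1^2 * 31 = 1*31 = 31
  bit 1 = 1: r = r^2 * 31 mod 43 = 31^2 * 31 = 15*31 = 35
  bit 2 = 1: r = r^2 * 31 mod 43 = 35^2 * 31 = 21*31 = 6
  bit 3 = 0: r = r^2 mod 43 = 6^2 = 36
  bit 4 = 0: r = r^2 mod 43 = 36^2 = 6
  -> s = B^a = 6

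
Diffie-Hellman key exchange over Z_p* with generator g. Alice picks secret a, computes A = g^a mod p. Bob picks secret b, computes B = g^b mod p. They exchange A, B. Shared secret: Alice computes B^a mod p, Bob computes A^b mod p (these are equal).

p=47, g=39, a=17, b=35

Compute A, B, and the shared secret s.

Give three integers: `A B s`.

Answer: 15 33 19

Derivation:
A = 39^17 mod 47  (bits of 17 = 10001)
  bit 0 = 1: r = r^2 * 39 mod 47 = 1^2 * 39 = 1*39 = 39
  bit 1 = 0: r = r^2 mod 47 = 39^2 = 17
  bit 2 = 0: r = r^2 mod 47 = 17^2 = 7
  bit 3 = 0: r = r^2 mod 47 = 7^2 = 2
  bit 4 = 1: r = r^2 * 39 mod 47 = 2^2 * 39 = 4*39 = 15
  -> A = 15
B = 39^35 mod 47  (bits of 35 = 100011)
  bit 0 = 1: r = r^2 * 39 mod 47 = 1^2 * 39 = 1*39 = 39
  bit 1 = 0: r = r^2 mod 47 = 39^2 = 17
  bit 2 = 0: r = r^2 mod 47 = 17^2 = 7
  bit 3 = 0: r = r^2 mod 47 = 7^2 = 2
  bit 4 = 1: r = r^2 * 39 mod 47 = 2^2 * 39 = 4*39 = 15
  bit 5 = 1: r = r^2 * 39 mod 47 = 15^2 * 39 = 37*39 = 33
  -> B = 33
s = B^a = 33^17 mod 47  (bits of 17 = 10001)
  bit 0 = 1: r = r^2 * 33 mod 47 = 1^2 * 33 = 1*33 = 33
  bit 1 = 0: r = r^2 mod 47 = 33^2 = 8
  bit 2 = 0: r = r^2 mod 47 = 8^2 = 17
  bit 3 = 0: r = r^2 mod 47 = 17^2 = 7
  bit 4 = 1: r = r^2 * 33 mod 47 = 7^2 * 33 = 2*33 = 19
  -> s = B^a = 19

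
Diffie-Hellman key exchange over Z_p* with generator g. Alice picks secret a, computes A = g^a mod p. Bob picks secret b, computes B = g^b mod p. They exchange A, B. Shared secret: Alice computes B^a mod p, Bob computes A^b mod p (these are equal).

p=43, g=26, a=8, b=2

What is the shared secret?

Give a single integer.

A = 26^8 mod 43  (bits of 8 = 1000)
  bit 0 = 1: r = r^2 * 26 mod 43 = 1^2 * 26 = 1*26 = 26
  bit 1 = 0: r = r^2 mod 43 = 26^2 = 31
  bit 2 = 0: r = r^2 mod 43 = 31^2 = 15
  bit 3 = 0: r = r^2 mod 43 = 15^2 = 10
  -> A = 10
B = 26^2 mod 43  (bits of 2 = 10)
  bit 0 = 1: r = r^2 * 26 mod 43 = 1^2 * 26 = 1*26 = 26
  bit 1 = 0: r = r^2 mod 43 = 26^2 = 31
  -> B = 31
s = B^a = 31^8 mod 43  (bits of 8 = 1000)
  bit 0 = 1: r = r^2 * 31 mod 43 = 1^2 * 31 = 1*31 = 31
  bit 1 = 0: r = r^2 mod 43 = 31^2 = 15
  bit 2 = 0: r = r^2 mod 43 = 15^2 = 10
  bit 3 = 0: r = r^2 mod 43 = 10^2 = 14
  -> s = B^a = 14

Answer: 14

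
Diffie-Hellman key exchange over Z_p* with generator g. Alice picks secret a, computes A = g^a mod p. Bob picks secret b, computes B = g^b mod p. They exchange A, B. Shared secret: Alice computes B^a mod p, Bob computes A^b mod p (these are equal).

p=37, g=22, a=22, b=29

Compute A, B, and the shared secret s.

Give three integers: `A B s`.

A = 22^22 mod 37  (bits of 22 = 10110)
  bit 0 = 1: r = r^2 * 22 mod 37 = 1^2 * 22 = 1*22 = 22
  bit 1 = 0: r = r^2 mod 37 = 22^2 = 3
  bit 2 = 1: r = r^2 * 22 mod 37 = 3^2 * 22 = 9*22 = 13
  bit 3 = 1: r = r^2 * 22 mod 37 = 13^2 * 22 = 21*22 = 18
  bit 4 = 0: r = r^2 mod 37 = 18^2 = 28
  -> A = 28
B = 22^29 mod 37  (bits of 29 = 11101)
  bit 0 = 1: r = r^2 * 22 mod 37 = 1^2 * 22 = 1*22 = 22
  bit 1 = 1: r = r^2 * 22 mod 37 = 22^2 * 22 = 3*22 = 29
  bit 2 = 1: r = r^2 * 22 mod 37 = 29^2 * 22 = 27*22 = 2
  bit 3 = 0: r = r^2 mod 37 = 2^2 = 4
  bit 4 = 1: r = r^2 * 22 mod 37 = 4^2 * 22 = 16*22 = 19
  -> B = 19
s = B^a = 19^22 mod 37  (bits of 22 = 10110)
  bit 0 = 1: r = r^2 * 19 mod 37 = 1^2 * 19 = 1*19 = 19
  bit 1 = 0: r = r^2 mod 37 = 19^2 = 28
  bit 2 = 1: r = r^2 * 19 mod 37 = 28^2 * 19 = 7*19 = 22
  bit 3 = 1: r = r^2 * 19 mod 37 = 22^2 * 19 = 3*19 = 20
  bit 4 = 0: r = r^2 mod 37 = 20^2 = 30
  -> s = B^a = 30

Answer: 28 19 30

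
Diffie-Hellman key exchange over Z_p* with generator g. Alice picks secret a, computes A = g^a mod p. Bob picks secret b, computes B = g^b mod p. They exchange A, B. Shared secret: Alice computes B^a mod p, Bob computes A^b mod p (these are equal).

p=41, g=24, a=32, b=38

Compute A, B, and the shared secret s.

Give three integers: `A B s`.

Answer: 18 21 10

Derivation:
A = 24^32 mod 41  (bits of 32 = 100000)
  bit 0 = 1: r = r^2 * 24 mod 41 = 1^2 * 24 = 1*24 = 24
  bit 1 = 0: r = r^2 mod 41 = 24^2 = 2
  bit 2 = 0: r = r^2 mod 41 = 2^2 = 4
  bit 3 = 0: r = r^2 mod 41 = 4^2 = 16
  bit 4 = 0: r = r^2 mod 41 = 16^2 = 10
  bit 5 = 0: r = r^2 mod 41 = 10^2 = 18
  -> A = 18
B = 24^38 mod 41  (bits of 38 = 100110)
  bit 0 = 1: r = r^2 * 24 mod 41 = 1^2 * 24 = 1*24 = 24
  bit 1 = 0: r = r^2 mod 41 = 24^2 = 2
  bit 2 = 0: r = r^2 mod 41 = 2^2 = 4
  bit 3 = 1: r = r^2 * 24 mod 41 = 4^2 * 24 = 16*24 = 15
  bit 4 = 1: r = r^2 * 24 mod 41 = 15^2 * 24 = 20*24 = 29
  bit 5 = 0: r = r^2 mod 41 = 29^2 = 21
  -> B = 21
s = B^a = 21^32 mod 41  (bits of 32 = 100000)
  bit 0 = 1: r = r^2 * 21 mod 41 = 1^2 * 21 = 1*21 = 21
  bit 1 = 0: r = r^2 mod 41 = 21^2 = 31
  bit 2 = 0: r = r^2 mod 41 = 31^2 = 18
  bit 3 = 0: r = r^2 mod 41 = 18^2 = 37
  bit 4 = 0: r = r^2 mod 41 = 37^2 = 16
  bit 5 = 0: r = r^2 mod 41 = 16^2 = 10
  -> s = B^a = 10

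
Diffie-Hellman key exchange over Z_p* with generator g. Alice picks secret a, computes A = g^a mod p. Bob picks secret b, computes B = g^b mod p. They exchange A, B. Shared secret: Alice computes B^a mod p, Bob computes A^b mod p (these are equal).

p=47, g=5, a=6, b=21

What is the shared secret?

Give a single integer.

Answer: 34

Derivation:
A = 5^6 mod 47  (bits of 6 = 110)
  bit 0 = 1: r = r^2 * 5 mod 47 = 1^2 * 5 = 1*5 = 5
  bit 1 = 1: r = r^2 * 5 mod 47 = 5^2 * 5 = 25*5 = 31
  bit 2 = 0: r = r^2 mod 47 = 31^2 = 21
  -> A = 21
B = 5^21 mod 47  (bits of 21 = 10101)
  bit 0 = 1: r = r^2 * 5 mod 47 = 1^2 * 5 = 1*5 = 5
  bit 1 = 0: r = r^2 mod 47 = 5^2 = 25
  bit 2 = 1: r = r^2 * 5 mod 47 = 25^2 * 5 = 14*5 = 23
  bit 3 = 0: r = r^2 mod 47 = 23^2 = 12
  bit 4 = 1: r = r^2 * 5 mod 47 = 12^2 * 5 = 3*5 = 15
  -> B = 15
s = B^a = 15^6 mod 47  (bits of 6 = 110)
  bit 0 = 1: r = r^2 * 15 mod 47 = 1^2 * 15 = 1*15 = 15
  bit 1 = 1: r = r^2 * 15 mod 47 = 15^2 * 15 = 37*15 = 38
  bit 2 = 0: r = r^2 mod 47 = 38^2 = 34
  -> s = B^a = 34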